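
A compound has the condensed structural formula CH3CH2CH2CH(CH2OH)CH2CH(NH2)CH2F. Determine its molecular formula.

C8H18FNO

Atom tally by fragment:
  CH3 → C:1 H:3
  CH2 → C:1 H:2
  CH2 → C:1 H:2
  CH(CH2OH) → C:2 H:4 O:1
  CH2 → C:1 H:2
  CH(NH2) → C:1 H:3 N:1
  CH2F → C:1 H:2 F:1
Element totals:
  C: 8
  H: 18
  F: 1
  N: 1
  O: 1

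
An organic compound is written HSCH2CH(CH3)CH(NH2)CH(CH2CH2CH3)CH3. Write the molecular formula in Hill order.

C9H21NS

Atom tally by fragment:
  HSCH2 → C:1 H:3 S:1
  CH(CH3) → C:2 H:4
  CH(NH2) → C:1 H:3 N:1
  CH(CH2CH2CH3) → C:4 H:8
  CH3 → C:1 H:3
Element totals:
  C: 9
  H: 21
  N: 1
  S: 1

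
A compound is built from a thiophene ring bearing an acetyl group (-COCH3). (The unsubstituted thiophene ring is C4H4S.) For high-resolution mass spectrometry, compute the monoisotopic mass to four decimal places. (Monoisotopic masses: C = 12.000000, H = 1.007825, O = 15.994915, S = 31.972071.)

Atom tally by fragment:
  thiophene ring core → C:4 H:4 S:1
  (− 1 ring H displaced by substituents)
  + COCH3 → C:2 H:3 O:1
Element totals:
  C: 6
  H: 6
  O: 1
  S: 1
Molecular formula: C6H6OS.
  M = 6(12.0) + 6(1.007825) + 15.994915 + 31.972071
    = 72.000000 + 6.046950 + 15.994915 + 31.972071 = 126.013936

126.0139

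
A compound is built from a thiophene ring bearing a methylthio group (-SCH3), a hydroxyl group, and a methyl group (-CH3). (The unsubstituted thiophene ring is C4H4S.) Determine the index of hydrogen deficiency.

3

Atom tally by fragment:
  thiophene ring core → C:4 H:4 S:1
  (− 3 ring H displaced by substituents)
  + SCH3 → C:1 H:3 S:1
  + OH → O:1 H:1
  + CH3 → C:1 H:3
Element totals:
  C: 6
  H: 8
  O: 1
  S: 2
Molecular formula: C6H8OS2.
DoU = (2C + 2 + N − H − X) / 2 = (2·6 + 2 + 0 − 8 − 0) / 2 = 3.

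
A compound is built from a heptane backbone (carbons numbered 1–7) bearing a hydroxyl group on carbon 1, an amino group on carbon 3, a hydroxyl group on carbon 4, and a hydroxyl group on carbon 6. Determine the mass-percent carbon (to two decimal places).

Atom tally by fragment:
  HOCH2 → C:1 H:3 O:1
  CH2 → C:1 H:2
  CH(NH2) → C:1 H:3 N:1
  CH(OH) → C:1 H:2 O:1
  CH2 → C:1 H:2
  CH(OH) → C:1 H:2 O:1
  CH3 → C:1 H:3
Element totals:
  C: 7
  H: 17
  N: 1
  O: 3
Molecular formula: C7H17NO3.
Molar mass = 163.217 g/mol.
Mass from C: 7 × 12.011 = 84.077 g/mol.
%C = 84.077 / 163.217 × 100 = 51.51%.

51.51%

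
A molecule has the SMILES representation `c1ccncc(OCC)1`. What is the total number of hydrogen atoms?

9

Atom tally by fragment:
  pyridine ring core → C:5 H:5 N:1
  (− 1 ring H displaced by substituents)
  + OC2H5 → C:2 H:5 O:1
Element totals:
  C: 7
  H: 9
  N: 1
  O: 1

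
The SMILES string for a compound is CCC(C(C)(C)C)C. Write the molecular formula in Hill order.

C8H18

Atom tally by fragment:
  CH3 → C:1 H:3
  CH2 → C:1 H:2
  CH(C(CH3)3) → C:5 H:10
  CH3 → C:1 H:3
Element totals:
  C: 8
  H: 18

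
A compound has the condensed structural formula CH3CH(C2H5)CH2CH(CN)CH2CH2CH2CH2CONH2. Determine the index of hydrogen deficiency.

3

Element totals:
  C: 12
  H: 22
  N: 2
  O: 1
Molecular formula: C12H22N2O.
DoU = (2C + 2 + N − H − X) / 2 = (2·12 + 2 + 2 − 22 − 0) / 2 = 3.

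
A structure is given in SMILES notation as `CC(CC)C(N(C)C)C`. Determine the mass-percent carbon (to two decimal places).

74.34%

Atom tally by fragment:
  CH3 → C:1 H:3
  CH(C2H5) → C:3 H:6
  CH(N(CH3)2) → C:3 H:7 N:1
  CH3 → C:1 H:3
Element totals:
  C: 8
  H: 19
  N: 1
Molecular formula: C8H19N.
Molar mass = 129.247 g/mol.
Mass from C: 8 × 12.011 = 96.088 g/mol.
%C = 96.088 / 129.247 × 100 = 74.34%.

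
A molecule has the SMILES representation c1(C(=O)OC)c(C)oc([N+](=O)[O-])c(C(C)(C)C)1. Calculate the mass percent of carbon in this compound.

54.77%

Atom tally by fragment:
  furan ring core → C:4 H:4 O:1
  (− 4 ring H displaced by substituents)
  + COOCH3 → C:2 H:3 O:2
  + CH3 → C:1 H:3
  + NO2 → N:1 O:2
  + C(CH3)3 → C:4 H:9
Element totals:
  C: 11
  H: 15
  N: 1
  O: 5
Molecular formula: C11H15NO5.
Molar mass = 241.243 g/mol.
Mass from C: 11 × 12.011 = 132.121 g/mol.
%C = 132.121 / 241.243 × 100 = 54.77%.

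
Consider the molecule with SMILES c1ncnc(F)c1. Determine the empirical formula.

C4H3FN2

Atom tally by fragment:
  pyrimidine ring core → C:4 H:4 N:2
  (− 1 ring H displaced by substituents)
  + F → F:1
Element totals:
  C: 4
  H: 3
  F: 1
  N: 2
Molecular formula: C4H3FN2.
gcd of subscripts (4, 1, 3, 2) = 1, so the empirical formula equals the molecular formula.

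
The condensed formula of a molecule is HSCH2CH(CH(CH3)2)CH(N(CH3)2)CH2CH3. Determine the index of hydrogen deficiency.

Element totals:
  C: 10
  H: 23
  N: 1
  S: 1
Molecular formula: C10H23NS.
DoU = (2C + 2 + N − H − X) / 2 = (2·10 + 2 + 1 − 23 − 0) / 2 = 0.

0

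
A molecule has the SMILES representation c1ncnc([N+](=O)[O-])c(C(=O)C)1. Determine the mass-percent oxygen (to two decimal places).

Atom tally by fragment:
  pyrimidine ring core → C:4 H:4 N:2
  (− 2 ring H displaced by substituents)
  + NO2 → N:1 O:2
  + COCH3 → C:2 H:3 O:1
Element totals:
  C: 6
  H: 5
  N: 3
  O: 3
Molecular formula: C6H5N3O3.
Molar mass = 167.124 g/mol.
Mass from O: 3 × 15.999 = 47.997 g/mol.
%O = 47.997 / 167.124 × 100 = 28.72%.

28.72%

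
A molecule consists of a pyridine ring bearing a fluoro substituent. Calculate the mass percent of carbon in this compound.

Atom tally by fragment:
  pyridine ring core → C:5 H:5 N:1
  (− 1 ring H displaced by substituents)
  + F → F:1
Element totals:
  C: 5
  H: 4
  F: 1
  N: 1
Molecular formula: C5H4FN.
Molar mass = 97.092 g/mol.
Mass from C: 5 × 12.011 = 60.055 g/mol.
%C = 60.055 / 97.092 × 100 = 61.85%.

61.85%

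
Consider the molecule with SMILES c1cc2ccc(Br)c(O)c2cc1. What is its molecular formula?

C10H7BrO

Atom tally by fragment:
  naphthalene ring system core → C:10 H:8
  (− 2 ring H displaced by substituents)
  + Br → Br:1
  + OH → O:1 H:1
Element totals:
  C: 10
  H: 7
  Br: 1
  O: 1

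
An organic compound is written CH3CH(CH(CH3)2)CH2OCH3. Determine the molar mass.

Element totals:
  C: 7
  H: 16
  O: 1
Molecular formula: C7H16O.
  M = 7(12.011) + 16(1.008) + 15.999
    = 84.077 + 16.128 + 15.999 = 116.204

116.20 g/mol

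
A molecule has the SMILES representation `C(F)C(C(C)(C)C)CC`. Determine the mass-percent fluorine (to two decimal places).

14.37%

Atom tally by fragment:
  FCH2 → C:1 H:2 F:1
  CH(C(CH3)3) → C:5 H:10
  CH2 → C:1 H:2
  CH3 → C:1 H:3
Element totals:
  C: 8
  H: 17
  F: 1
Molecular formula: C8H17F.
Molar mass = 132.222 g/mol.
Mass from F: 1 × 18.998 = 18.998 g/mol.
%F = 18.998 / 132.222 × 100 = 14.37%.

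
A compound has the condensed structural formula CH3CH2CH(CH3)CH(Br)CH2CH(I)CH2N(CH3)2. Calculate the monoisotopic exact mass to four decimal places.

Atom tally by fragment:
  CH3 → C:1 H:3
  CH2 → C:1 H:2
  CH(CH3) → C:2 H:4
  CH(Br) → C:1 H:1 Br:1
  CH2 → C:1 H:2
  CH(I) → C:1 H:1 I:1
  CH2N(CH3)2 → C:3 H:8 N:1
Element totals:
  C: 10
  H: 21
  Br: 1
  I: 1
  N: 1
Molecular formula: C10H21BrIN.
  M = 10(12.0) + 21(1.007825) + 78.918338 + 126.904472 + 14.003074
    = 120.000000 + 21.164325 + 78.918338 + 126.904472 + 14.003074 = 360.990209

360.9902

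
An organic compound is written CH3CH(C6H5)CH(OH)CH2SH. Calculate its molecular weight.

Element totals:
  C: 10
  H: 14
  O: 1
  S: 1
Molecular formula: C10H14OS.
  M = 10(12.011) + 14(1.008) + 15.999 + 32.06
    = 120.110 + 14.112 + 15.999 + 32.060 = 182.281

182.28 g/mol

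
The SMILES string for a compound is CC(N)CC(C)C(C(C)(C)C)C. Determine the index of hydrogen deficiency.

0

Atom tally by fragment:
  CH3 → C:1 H:3
  CH(NH2) → C:1 H:3 N:1
  CH2 → C:1 H:2
  CH(CH3) → C:2 H:4
  CH(C(CH3)3) → C:5 H:10
  CH3 → C:1 H:3
Element totals:
  C: 11
  H: 25
  N: 1
Molecular formula: C11H25N.
DoU = (2C + 2 + N − H − X) / 2 = (2·11 + 2 + 1 − 25 − 0) / 2 = 0.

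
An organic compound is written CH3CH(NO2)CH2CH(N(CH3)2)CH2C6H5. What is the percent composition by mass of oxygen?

13.54%

Atom tally by fragment:
  CH3 → C:1 H:3
  CH(NO2) → C:1 H:1 N:1 O:2
  CH2 → C:1 H:2
  CH(N(CH3)2) → C:3 H:7 N:1
  CH2C6H5 → C:7 H:7
Element totals:
  C: 13
  H: 20
  N: 2
  O: 2
Molecular formula: C13H20N2O2.
Molar mass = 236.315 g/mol.
Mass from O: 2 × 15.999 = 31.998 g/mol.
%O = 31.998 / 236.315 × 100 = 13.54%.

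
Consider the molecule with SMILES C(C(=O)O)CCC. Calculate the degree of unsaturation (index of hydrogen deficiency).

Atom tally by fragment:
  HOOCCH2 → C:2 H:3 O:2
  CH2 → C:1 H:2
  CH2 → C:1 H:2
  CH3 → C:1 H:3
Element totals:
  C: 5
  H: 10
  O: 2
Molecular formula: C5H10O2.
DoU = (2C + 2 + N − H − X) / 2 = (2·5 + 2 + 0 − 10 − 0) / 2 = 1.

1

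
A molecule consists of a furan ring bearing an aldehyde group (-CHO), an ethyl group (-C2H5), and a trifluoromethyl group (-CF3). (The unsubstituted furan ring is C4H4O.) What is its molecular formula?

Atom tally by fragment:
  furan ring core → C:4 H:4 O:1
  (− 3 ring H displaced by substituents)
  + CHO → C:1 H:1 O:1
  + C2H5 → C:2 H:5
  + CF3 → C:1 F:3
Element totals:
  C: 8
  H: 7
  F: 3
  O: 2

C8H7F3O2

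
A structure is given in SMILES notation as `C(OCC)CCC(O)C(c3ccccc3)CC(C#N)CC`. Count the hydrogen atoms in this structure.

Atom tally by fragment:
  C2H5OCH2 → C:3 H:7 O:1
  CH2 → C:1 H:2
  CH2 → C:1 H:2
  CH(OH) → C:1 H:2 O:1
  CH(C6H5) → C:7 H:6
  CH2 → C:1 H:2
  CH(CN) → C:2 H:1 N:1
  CH2 → C:1 H:2
  CH3 → C:1 H:3
Element totals:
  C: 18
  H: 27
  N: 1
  O: 2

27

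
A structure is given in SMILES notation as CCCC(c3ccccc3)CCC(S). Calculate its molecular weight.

208.36 g/mol

Atom tally by fragment:
  CH3 → C:1 H:3
  CH2 → C:1 H:2
  CH2 → C:1 H:2
  CH(C6H5) → C:7 H:6
  CH2 → C:1 H:2
  CH2 → C:1 H:2
  CH2SH → C:1 H:3 S:1
Element totals:
  C: 13
  H: 20
  S: 1
Molecular formula: C13H20S.
  M = 13(12.011) + 20(1.008) + 32.06
    = 156.143 + 20.160 + 32.060 = 208.363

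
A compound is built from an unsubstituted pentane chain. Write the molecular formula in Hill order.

Atom tally by fragment:
  CH3 → C:1 H:3
  CH2 → C:1 H:2
  CH2 → C:1 H:2
  CH2 → C:1 H:2
  CH3 → C:1 H:3
Element totals:
  C: 5
  H: 12

C5H12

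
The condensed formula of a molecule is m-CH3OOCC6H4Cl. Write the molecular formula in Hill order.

Element totals:
  C: 8
  H: 7
  Cl: 1
  O: 2

C8H7ClO2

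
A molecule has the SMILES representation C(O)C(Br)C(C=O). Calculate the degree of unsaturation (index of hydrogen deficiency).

Atom tally by fragment:
  HOCH2 → C:1 H:3 O:1
  CH(Br) → C:1 H:1 Br:1
  CH2CHO → C:2 H:3 O:1
Element totals:
  C: 4
  H: 7
  Br: 1
  O: 2
Molecular formula: C4H7BrO2.
DoU = (2C + 2 + N − H − X) / 2 = (2·4 + 2 + 0 − 7 − 1) / 2 = 1.

1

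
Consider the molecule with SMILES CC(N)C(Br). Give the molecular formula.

Atom tally by fragment:
  CH3 → C:1 H:3
  CH(NH2) → C:1 H:3 N:1
  CH2Br → C:1 H:2 Br:1
Element totals:
  C: 3
  H: 8
  Br: 1
  N: 1

C3H8BrN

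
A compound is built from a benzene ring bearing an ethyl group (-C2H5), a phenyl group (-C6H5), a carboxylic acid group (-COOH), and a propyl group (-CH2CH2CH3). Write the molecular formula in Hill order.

Atom tally by fragment:
  benzene ring core → C:6 H:6
  (− 4 ring H displaced by substituents)
  + C2H5 → C:2 H:5
  + C6H5 → C:6 H:5
  + COOH → C:1 H:1 O:2
  + CH2CH2CH3 → C:3 H:7
Element totals:
  C: 18
  H: 20
  O: 2

C18H20O2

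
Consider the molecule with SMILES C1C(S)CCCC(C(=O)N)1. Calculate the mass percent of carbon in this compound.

Atom tally by fragment:
  cyclohexane ring core → C:6 H:12
  (− 2 ring H displaced by substituents)
  + SH → S:1 H:1
  + CONH2 → C:1 H:2 O:1 N:1
Element totals:
  C: 7
  H: 13
  N: 1
  O: 1
  S: 1
Molecular formula: C7H13NOS.
Molar mass = 159.247 g/mol.
Mass from C: 7 × 12.011 = 84.077 g/mol.
%C = 84.077 / 159.247 × 100 = 52.80%.

52.80%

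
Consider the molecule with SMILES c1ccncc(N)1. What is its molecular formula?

Atom tally by fragment:
  pyridine ring core → C:5 H:5 N:1
  (− 1 ring H displaced by substituents)
  + NH2 → N:1 H:2
Element totals:
  C: 5
  H: 6
  N: 2

C5H6N2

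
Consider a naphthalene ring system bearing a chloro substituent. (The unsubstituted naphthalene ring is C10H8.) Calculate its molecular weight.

Atom tally by fragment:
  naphthalene ring system core → C:10 H:8
  (− 1 ring H displaced by substituents)
  + Cl → Cl:1
Element totals:
  C: 10
  H: 7
  Cl: 1
Molecular formula: C10H7Cl.
  M = 10(12.011) + 7(1.008) + 35.45
    = 120.110 + 7.056 + 35.450 = 162.616

162.62 g/mol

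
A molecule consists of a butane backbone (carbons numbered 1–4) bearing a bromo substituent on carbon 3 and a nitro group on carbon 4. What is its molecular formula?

Atom tally by fragment:
  CH3 → C:1 H:3
  CH2 → C:1 H:2
  CH(Br) → C:1 H:1 Br:1
  CH2NO2 → C:1 H:2 N:1 O:2
Element totals:
  C: 4
  H: 8
  Br: 1
  N: 1
  O: 2

C4H8BrNO2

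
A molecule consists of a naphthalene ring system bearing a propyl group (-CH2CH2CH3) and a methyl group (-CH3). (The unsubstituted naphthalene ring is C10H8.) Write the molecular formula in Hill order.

Atom tally by fragment:
  naphthalene ring system core → C:10 H:8
  (− 2 ring H displaced by substituents)
  + CH2CH2CH3 → C:3 H:7
  + CH3 → C:1 H:3
Element totals:
  C: 14
  H: 16

C14H16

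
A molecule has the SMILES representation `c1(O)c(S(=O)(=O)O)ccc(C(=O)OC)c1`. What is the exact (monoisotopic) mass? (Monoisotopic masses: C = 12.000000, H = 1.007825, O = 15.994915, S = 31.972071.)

Atom tally by fragment:
  benzene ring core → C:6 H:6
  (− 3 ring H displaced by substituents)
  + OH → O:1 H:1
  + SO3H → S:1 O:3 H:1
  + COOCH3 → C:2 H:3 O:2
Element totals:
  C: 8
  H: 8
  O: 6
  S: 1
Molecular formula: C8H8O6S.
  M = 8(12.0) + 8(1.007825) + 6(15.994915) + 31.972071
    = 96.000000 + 8.062600 + 95.969490 + 31.972071 = 232.004161

232.0042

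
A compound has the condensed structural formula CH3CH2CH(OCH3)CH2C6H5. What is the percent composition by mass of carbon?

Atom tally by fragment:
  CH3 → C:1 H:3
  CH2 → C:1 H:2
  CH(OCH3) → C:2 H:4 O:1
  CH2C6H5 → C:7 H:7
Element totals:
  C: 11
  H: 16
  O: 1
Molecular formula: C11H16O.
Molar mass = 164.248 g/mol.
Mass from C: 11 × 12.011 = 132.121 g/mol.
%C = 132.121 / 164.248 × 100 = 80.44%.

80.44%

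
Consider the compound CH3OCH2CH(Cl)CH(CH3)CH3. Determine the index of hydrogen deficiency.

0

Element totals:
  C: 6
  H: 13
  Cl: 1
  O: 1
Molecular formula: C6H13ClO.
DoU = (2C + 2 + N − H − X) / 2 = (2·6 + 2 + 0 − 13 − 1) / 2 = 0.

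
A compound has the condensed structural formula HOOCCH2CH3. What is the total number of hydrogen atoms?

6

Atom tally by fragment:
  HOOCCH2 → C:2 H:3 O:2
  CH3 → C:1 H:3
Element totals:
  C: 3
  H: 6
  O: 2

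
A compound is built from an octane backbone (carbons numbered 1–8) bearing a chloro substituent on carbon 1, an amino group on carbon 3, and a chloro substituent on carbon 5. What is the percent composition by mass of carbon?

48.50%

Atom tally by fragment:
  ClCH2 → C:1 H:2 Cl:1
  CH2 → C:1 H:2
  CH(NH2) → C:1 H:3 N:1
  CH2 → C:1 H:2
  CH(Cl) → C:1 H:1 Cl:1
  CH2 → C:1 H:2
  CH2 → C:1 H:2
  CH3 → C:1 H:3
Element totals:
  C: 8
  H: 17
  Cl: 2
  N: 1
Molecular formula: C8H17Cl2N.
Molar mass = 198.131 g/mol.
Mass from C: 8 × 12.011 = 96.088 g/mol.
%C = 96.088 / 198.131 × 100 = 48.50%.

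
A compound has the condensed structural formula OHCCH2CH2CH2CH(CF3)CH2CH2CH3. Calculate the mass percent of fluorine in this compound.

29.05%

Atom tally by fragment:
  OHCCH2 → C:2 H:3 O:1
  CH2 → C:1 H:2
  CH2 → C:1 H:2
  CH(CF3) → C:2 H:1 F:3
  CH2 → C:1 H:2
  CH2 → C:1 H:2
  CH3 → C:1 H:3
Element totals:
  C: 9
  H: 15
  F: 3
  O: 1
Molecular formula: C9H15F3O.
Molar mass = 196.212 g/mol.
Mass from F: 3 × 18.998 = 56.994 g/mol.
%F = 56.994 / 196.212 × 100 = 29.05%.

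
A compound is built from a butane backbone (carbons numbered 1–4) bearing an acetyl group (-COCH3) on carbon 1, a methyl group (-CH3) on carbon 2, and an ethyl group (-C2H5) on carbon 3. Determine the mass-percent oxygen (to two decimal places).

Atom tally by fragment:
  CH3COCH2 → C:3 H:5 O:1
  CH(CH3) → C:2 H:4
  CH(C2H5) → C:3 H:6
  CH3 → C:1 H:3
Element totals:
  C: 9
  H: 18
  O: 1
Molecular formula: C9H18O.
Molar mass = 142.242 g/mol.
Mass from O: 1 × 15.999 = 15.999 g/mol.
%O = 15.999 / 142.242 × 100 = 11.25%.

11.25%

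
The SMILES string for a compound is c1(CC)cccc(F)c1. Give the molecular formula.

Atom tally by fragment:
  benzene ring core → C:6 H:6
  (− 2 ring H displaced by substituents)
  + C2H5 → C:2 H:5
  + F → F:1
Element totals:
  C: 8
  H: 9
  F: 1

C8H9F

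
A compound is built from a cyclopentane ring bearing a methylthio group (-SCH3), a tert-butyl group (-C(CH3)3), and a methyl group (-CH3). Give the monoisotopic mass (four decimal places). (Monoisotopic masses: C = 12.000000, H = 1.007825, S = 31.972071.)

Atom tally by fragment:
  cyclopentane ring core → C:5 H:10
  (− 3 ring H displaced by substituents)
  + SCH3 → C:1 H:3 S:1
  + C(CH3)3 → C:4 H:9
  + CH3 → C:1 H:3
Element totals:
  C: 11
  H: 22
  S: 1
Molecular formula: C11H22S.
  M = 11(12.0) + 22(1.007825) + 31.972071
    = 132.000000 + 22.172150 + 31.972071 = 186.144221

186.1442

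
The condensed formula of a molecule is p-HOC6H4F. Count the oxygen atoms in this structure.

Atom tally by fragment:
  benzene ring core → C:6 H:6
  (− 2 ring H displaced by substituents)
  + OH → O:1 H:1
  + F → F:1
Element totals:
  C: 6
  H: 5
  F: 1
  O: 1

1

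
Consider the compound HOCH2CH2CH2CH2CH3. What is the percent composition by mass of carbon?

Atom tally by fragment:
  HOCH2 → C:1 H:3 O:1
  CH2 → C:1 H:2
  CH2 → C:1 H:2
  CH2 → C:1 H:2
  CH3 → C:1 H:3
Element totals:
  C: 5
  H: 12
  O: 1
Molecular formula: C5H12O.
Molar mass = 88.150 g/mol.
Mass from C: 5 × 12.011 = 60.055 g/mol.
%C = 60.055 / 88.150 × 100 = 68.13%.

68.13%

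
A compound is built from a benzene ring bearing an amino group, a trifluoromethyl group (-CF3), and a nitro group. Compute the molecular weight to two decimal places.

Atom tally by fragment:
  benzene ring core → C:6 H:6
  (− 3 ring H displaced by substituents)
  + NH2 → N:1 H:2
  + CF3 → C:1 F:3
  + NO2 → N:1 O:2
Element totals:
  C: 7
  H: 5
  F: 3
  N: 2
  O: 2
Molecular formula: C7H5F3N2O2.
  M = 7(12.011) + 5(1.008) + 3(18.998) + 2(14.007) + 2(15.999)
    = 84.077 + 5.040 + 56.994 + 28.014 + 31.998 = 206.123

206.12 g/mol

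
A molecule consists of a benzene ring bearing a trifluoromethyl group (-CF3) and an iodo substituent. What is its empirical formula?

C7H4F3I

Atom tally by fragment:
  benzene ring core → C:6 H:6
  (− 2 ring H displaced by substituents)
  + CF3 → C:1 F:3
  + I → I:1
Element totals:
  C: 7
  H: 4
  F: 3
  I: 1
Molecular formula: C7H4F3I.
gcd of subscripts (7, 3, 4, 1) = 1, so the empirical formula equals the molecular formula.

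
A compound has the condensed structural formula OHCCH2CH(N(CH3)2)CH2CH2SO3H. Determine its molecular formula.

Atom tally by fragment:
  OHCCH2 → C:2 H:3 O:1
  CH(N(CH3)2) → C:3 H:7 N:1
  CH2 → C:1 H:2
  CH2SO3H → C:1 H:3 S:1 O:3
Element totals:
  C: 7
  H: 15
  N: 1
  O: 4
  S: 1

C7H15NO4S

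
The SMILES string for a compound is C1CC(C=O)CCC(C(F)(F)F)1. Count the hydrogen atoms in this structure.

Atom tally by fragment:
  cyclohexane ring core → C:6 H:12
  (− 2 ring H displaced by substituents)
  + CHO → C:1 H:1 O:1
  + CF3 → C:1 F:3
Element totals:
  C: 8
  H: 11
  F: 3
  O: 1

11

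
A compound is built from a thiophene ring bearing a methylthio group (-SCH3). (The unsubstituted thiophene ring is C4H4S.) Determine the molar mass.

Atom tally by fragment:
  thiophene ring core → C:4 H:4 S:1
  (− 1 ring H displaced by substituents)
  + SCH3 → C:1 H:3 S:1
Element totals:
  C: 5
  H: 6
  S: 2
Molecular formula: C5H6S2.
  M = 5(12.011) + 6(1.008) + 2(32.06)
    = 60.055 + 6.048 + 64.120 = 130.223

130.22 g/mol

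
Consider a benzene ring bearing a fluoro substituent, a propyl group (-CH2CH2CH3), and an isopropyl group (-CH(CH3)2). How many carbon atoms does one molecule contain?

12

Atom tally by fragment:
  benzene ring core → C:6 H:6
  (− 3 ring H displaced by substituents)
  + F → F:1
  + CH2CH2CH3 → C:3 H:7
  + CH(CH3)2 → C:3 H:7
Element totals:
  C: 12
  H: 17
  F: 1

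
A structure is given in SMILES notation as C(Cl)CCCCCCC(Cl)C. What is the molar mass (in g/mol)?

Atom tally by fragment:
  ClCH2 → C:1 H:2 Cl:1
  CH2 → C:1 H:2
  CH2 → C:1 H:2
  CH2 → C:1 H:2
  CH2 → C:1 H:2
  CH2 → C:1 H:2
  CH2 → C:1 H:2
  CH(Cl) → C:1 H:1 Cl:1
  CH3 → C:1 H:3
Element totals:
  C: 9
  H: 18
  Cl: 2
Molecular formula: C9H18Cl2.
  M = 9(12.011) + 18(1.008) + 2(35.45)
    = 108.099 + 18.144 + 70.900 = 197.143

197.14 g/mol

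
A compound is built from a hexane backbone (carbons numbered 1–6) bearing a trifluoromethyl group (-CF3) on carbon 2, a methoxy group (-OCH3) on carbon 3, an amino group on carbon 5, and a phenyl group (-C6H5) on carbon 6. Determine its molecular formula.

Atom tally by fragment:
  CH3 → C:1 H:3
  CH(CF3) → C:2 H:1 F:3
  CH(OCH3) → C:2 H:4 O:1
  CH2 → C:1 H:2
  CH(NH2) → C:1 H:3 N:1
  CH2C6H5 → C:7 H:7
Element totals:
  C: 14
  H: 20
  F: 3
  N: 1
  O: 1

C14H20F3NO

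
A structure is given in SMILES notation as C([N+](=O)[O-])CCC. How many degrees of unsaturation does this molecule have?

1

Atom tally by fragment:
  O2NCH2 → C:1 H:2 N:1 O:2
  CH2 → C:1 H:2
  CH2 → C:1 H:2
  CH3 → C:1 H:3
Element totals:
  C: 4
  H: 9
  N: 1
  O: 2
Molecular formula: C4H9NO2.
DoU = (2C + 2 + N − H − X) / 2 = (2·4 + 2 + 1 − 9 − 0) / 2 = 1.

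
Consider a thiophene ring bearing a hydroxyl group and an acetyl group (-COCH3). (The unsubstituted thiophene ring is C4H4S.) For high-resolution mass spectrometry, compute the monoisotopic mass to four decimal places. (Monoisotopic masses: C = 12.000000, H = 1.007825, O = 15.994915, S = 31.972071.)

142.0089

Atom tally by fragment:
  thiophene ring core → C:4 H:4 S:1
  (− 2 ring H displaced by substituents)
  + OH → O:1 H:1
  + COCH3 → C:2 H:3 O:1
Element totals:
  C: 6
  H: 6
  O: 2
  S: 1
Molecular formula: C6H6O2S.
  M = 6(12.0) + 6(1.007825) + 2(15.994915) + 31.972071
    = 72.000000 + 6.046950 + 31.989830 + 31.972071 = 142.008851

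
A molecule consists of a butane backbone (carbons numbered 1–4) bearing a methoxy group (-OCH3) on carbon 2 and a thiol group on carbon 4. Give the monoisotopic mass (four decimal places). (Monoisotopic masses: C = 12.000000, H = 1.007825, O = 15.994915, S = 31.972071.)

120.0609

Atom tally by fragment:
  CH3 → C:1 H:3
  CH(OCH3) → C:2 H:4 O:1
  CH2 → C:1 H:2
  CH2SH → C:1 H:3 S:1
Element totals:
  C: 5
  H: 12
  O: 1
  S: 1
Molecular formula: C5H12OS.
  M = 5(12.0) + 12(1.007825) + 15.994915 + 31.972071
    = 60.000000 + 12.093900 + 15.994915 + 31.972071 = 120.060886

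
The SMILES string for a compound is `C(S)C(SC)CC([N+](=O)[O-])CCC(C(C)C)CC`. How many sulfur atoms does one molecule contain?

2

Atom tally by fragment:
  HSCH2 → C:1 H:3 S:1
  CH(SCH3) → C:2 H:4 S:1
  CH2 → C:1 H:2
  CH(NO2) → C:1 H:1 N:1 O:2
  CH2 → C:1 H:2
  CH2 → C:1 H:2
  CH(CH(CH3)2) → C:4 H:8
  CH2 → C:1 H:2
  CH3 → C:1 H:3
Element totals:
  C: 13
  H: 27
  N: 1
  O: 2
  S: 2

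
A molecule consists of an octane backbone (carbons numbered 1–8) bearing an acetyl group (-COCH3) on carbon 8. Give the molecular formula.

Atom tally by fragment:
  CH3 → C:1 H:3
  CH2 → C:1 H:2
  CH2 → C:1 H:2
  CH2 → C:1 H:2
  CH2 → C:1 H:2
  CH2 → C:1 H:2
  CH2 → C:1 H:2
  CH2COCH3 → C:3 H:5 O:1
Element totals:
  C: 10
  H: 20
  O: 1

C10H20O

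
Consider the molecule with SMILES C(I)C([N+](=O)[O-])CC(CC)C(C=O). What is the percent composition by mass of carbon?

Atom tally by fragment:
  ICH2 → C:1 H:2 I:1
  CH(NO2) → C:1 H:1 N:1 O:2
  CH2 → C:1 H:2
  CH(C2H5) → C:3 H:6
  CH2CHO → C:2 H:3 O:1
Element totals:
  C: 8
  H: 14
  I: 1
  N: 1
  O: 3
Molecular formula: C8H14INO3.
Molar mass = 299.108 g/mol.
Mass from C: 8 × 12.011 = 96.088 g/mol.
%C = 96.088 / 299.108 × 100 = 32.12%.

32.12%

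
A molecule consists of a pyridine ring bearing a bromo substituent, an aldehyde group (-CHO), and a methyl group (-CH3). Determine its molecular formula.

Atom tally by fragment:
  pyridine ring core → C:5 H:5 N:1
  (− 3 ring H displaced by substituents)
  + Br → Br:1
  + CHO → C:1 H:1 O:1
  + CH3 → C:1 H:3
Element totals:
  C: 7
  H: 6
  Br: 1
  N: 1
  O: 1

C7H6BrNO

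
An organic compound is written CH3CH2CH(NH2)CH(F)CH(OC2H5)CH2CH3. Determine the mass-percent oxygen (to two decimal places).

9.03%

Atom tally by fragment:
  CH3 → C:1 H:3
  CH2 → C:1 H:2
  CH(NH2) → C:1 H:3 N:1
  CH(F) → C:1 H:1 F:1
  CH(OC2H5) → C:3 H:6 O:1
  CH2 → C:1 H:2
  CH3 → C:1 H:3
Element totals:
  C: 9
  H: 20
  F: 1
  N: 1
  O: 1
Molecular formula: C9H20FNO.
Molar mass = 177.263 g/mol.
Mass from O: 1 × 15.999 = 15.999 g/mol.
%O = 15.999 / 177.263 × 100 = 9.03%.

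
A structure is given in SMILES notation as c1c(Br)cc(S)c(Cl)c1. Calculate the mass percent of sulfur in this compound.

Atom tally by fragment:
  benzene ring core → C:6 H:6
  (− 3 ring H displaced by substituents)
  + Br → Br:1
  + SH → S:1 H:1
  + Cl → Cl:1
Element totals:
  C: 6
  H: 4
  Br: 1
  Cl: 1
  S: 1
Molecular formula: C6H4BrClS.
Molar mass = 223.512 g/mol.
Mass from S: 1 × 32.06 = 32.060 g/mol.
%S = 32.060 / 223.512 × 100 = 14.34%.

14.34%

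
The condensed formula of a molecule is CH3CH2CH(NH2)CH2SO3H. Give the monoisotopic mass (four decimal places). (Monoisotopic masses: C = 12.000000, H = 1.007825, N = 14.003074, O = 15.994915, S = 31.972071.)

Element totals:
  C: 4
  H: 11
  N: 1
  O: 3
  S: 1
Molecular formula: C4H11NO3S.
  M = 4(12.0) + 11(1.007825) + 14.003074 + 3(15.994915) + 31.972071
    = 48.000000 + 11.086075 + 14.003074 + 47.984745 + 31.972071 = 153.045965

153.0460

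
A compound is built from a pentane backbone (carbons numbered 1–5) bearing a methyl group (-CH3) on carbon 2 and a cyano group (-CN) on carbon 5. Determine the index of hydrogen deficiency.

2

Atom tally by fragment:
  CH3 → C:1 H:3
  CH(CH3) → C:2 H:4
  CH2 → C:1 H:2
  CH2 → C:1 H:2
  CH2CN → C:2 H:2 N:1
Element totals:
  C: 7
  H: 13
  N: 1
Molecular formula: C7H13N.
DoU = (2C + 2 + N − H − X) / 2 = (2·7 + 2 + 1 − 13 − 0) / 2 = 2.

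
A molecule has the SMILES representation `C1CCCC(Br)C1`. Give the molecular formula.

Atom tally by fragment:
  cyclohexane ring core → C:6 H:12
  (− 1 ring H displaced by substituents)
  + Br → Br:1
Element totals:
  C: 6
  H: 11
  Br: 1

C6H11Br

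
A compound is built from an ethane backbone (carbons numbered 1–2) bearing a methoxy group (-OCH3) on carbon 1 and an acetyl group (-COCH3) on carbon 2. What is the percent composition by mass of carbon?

58.80%

Atom tally by fragment:
  CH3OCH2 → C:2 H:5 O:1
  CH2COCH3 → C:3 H:5 O:1
Element totals:
  C: 5
  H: 10
  O: 2
Molecular formula: C5H10O2.
Molar mass = 102.133 g/mol.
Mass from C: 5 × 12.011 = 60.055 g/mol.
%C = 60.055 / 102.133 × 100 = 58.80%.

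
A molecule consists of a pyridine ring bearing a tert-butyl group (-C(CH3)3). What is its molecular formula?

Atom tally by fragment:
  pyridine ring core → C:5 H:5 N:1
  (− 1 ring H displaced by substituents)
  + C(CH3)3 → C:4 H:9
Element totals:
  C: 9
  H: 13
  N: 1

C9H13N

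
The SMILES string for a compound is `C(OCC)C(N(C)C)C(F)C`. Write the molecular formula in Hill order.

Atom tally by fragment:
  C2H5OCH2 → C:3 H:7 O:1
  CH(N(CH3)2) → C:3 H:7 N:1
  CH(F) → C:1 H:1 F:1
  CH3 → C:1 H:3
Element totals:
  C: 8
  H: 18
  F: 1
  N: 1
  O: 1

C8H18FNO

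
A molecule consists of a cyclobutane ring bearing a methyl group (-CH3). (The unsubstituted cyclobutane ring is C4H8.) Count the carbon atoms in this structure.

5

Atom tally by fragment:
  cyclobutane ring core → C:4 H:8
  (− 1 ring H displaced by substituents)
  + CH3 → C:1 H:3
Element totals:
  C: 5
  H: 10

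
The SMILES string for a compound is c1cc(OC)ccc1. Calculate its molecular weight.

Atom tally by fragment:
  benzene ring core → C:6 H:6
  (− 1 ring H displaced by substituents)
  + OCH3 → C:1 H:3 O:1
Element totals:
  C: 7
  H: 8
  O: 1
Molecular formula: C7H8O.
  M = 7(12.011) + 8(1.008) + 15.999
    = 84.077 + 8.064 + 15.999 = 108.140

108.14 g/mol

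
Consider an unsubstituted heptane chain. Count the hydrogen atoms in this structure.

16

Atom tally by fragment:
  CH3 → C:1 H:3
  CH2 → C:1 H:2
  CH2 → C:1 H:2
  CH2 → C:1 H:2
  CH2 → C:1 H:2
  CH2 → C:1 H:2
  CH3 → C:1 H:3
Element totals:
  C: 7
  H: 16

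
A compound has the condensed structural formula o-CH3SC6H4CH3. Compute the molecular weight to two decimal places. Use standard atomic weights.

Atom tally by fragment:
  benzene ring core → C:6 H:6
  (− 2 ring H displaced by substituents)
  + SCH3 → C:1 H:3 S:1
  + CH3 → C:1 H:3
Element totals:
  C: 8
  H: 10
  S: 1
Molecular formula: C8H10S.
  M = 8(12.011) + 10(1.008) + 32.06
    = 96.088 + 10.080 + 32.060 = 138.228

138.23 g/mol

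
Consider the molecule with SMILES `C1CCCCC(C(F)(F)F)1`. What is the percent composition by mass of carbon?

55.26%

Atom tally by fragment:
  cyclohexane ring core → C:6 H:12
  (− 1 ring H displaced by substituents)
  + CF3 → C:1 F:3
Element totals:
  C: 7
  H: 11
  F: 3
Molecular formula: C7H11F3.
Molar mass = 152.159 g/mol.
Mass from C: 7 × 12.011 = 84.077 g/mol.
%C = 84.077 / 152.159 × 100 = 55.26%.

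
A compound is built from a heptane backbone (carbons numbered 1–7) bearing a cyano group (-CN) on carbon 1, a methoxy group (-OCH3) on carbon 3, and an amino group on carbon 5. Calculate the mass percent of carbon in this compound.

Atom tally by fragment:
  NCCH2 → C:2 H:2 N:1
  CH2 → C:1 H:2
  CH(OCH3) → C:2 H:4 O:1
  CH2 → C:1 H:2
  CH(NH2) → C:1 H:3 N:1
  CH2 → C:1 H:2
  CH3 → C:1 H:3
Element totals:
  C: 9
  H: 18
  N: 2
  O: 1
Molecular formula: C9H18N2O.
Molar mass = 170.256 g/mol.
Mass from C: 9 × 12.011 = 108.099 g/mol.
%C = 108.099 / 170.256 × 100 = 63.49%.

63.49%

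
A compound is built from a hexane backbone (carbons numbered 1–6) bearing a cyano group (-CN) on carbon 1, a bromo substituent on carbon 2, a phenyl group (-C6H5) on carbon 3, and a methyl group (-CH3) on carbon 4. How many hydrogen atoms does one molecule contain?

Atom tally by fragment:
  NCCH2 → C:2 H:2 N:1
  CH(Br) → C:1 H:1 Br:1
  CH(C6H5) → C:7 H:6
  CH(CH3) → C:2 H:4
  CH2 → C:1 H:2
  CH3 → C:1 H:3
Element totals:
  C: 14
  H: 18
  Br: 1
  N: 1

18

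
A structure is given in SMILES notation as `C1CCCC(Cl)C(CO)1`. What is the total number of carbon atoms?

7

Atom tally by fragment:
  cyclohexane ring core → C:6 H:12
  (− 2 ring H displaced by substituents)
  + Cl → Cl:1
  + CH2OH → C:1 H:3 O:1
Element totals:
  C: 7
  H: 13
  Cl: 1
  O: 1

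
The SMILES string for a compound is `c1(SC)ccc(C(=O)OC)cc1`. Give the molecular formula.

Atom tally by fragment:
  benzene ring core → C:6 H:6
  (− 2 ring H displaced by substituents)
  + SCH3 → C:1 H:3 S:1
  + COOCH3 → C:2 H:3 O:2
Element totals:
  C: 9
  H: 10
  O: 2
  S: 1

C9H10O2S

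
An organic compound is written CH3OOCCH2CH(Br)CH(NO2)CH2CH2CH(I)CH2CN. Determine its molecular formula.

C10H14BrIN2O4

Atom tally by fragment:
  CH3OOCCH2 → C:3 H:5 O:2
  CH(Br) → C:1 H:1 Br:1
  CH(NO2) → C:1 H:1 N:1 O:2
  CH2 → C:1 H:2
  CH2 → C:1 H:2
  CH(I) → C:1 H:1 I:1
  CH2CN → C:2 H:2 N:1
Element totals:
  C: 10
  H: 14
  Br: 1
  I: 1
  N: 2
  O: 4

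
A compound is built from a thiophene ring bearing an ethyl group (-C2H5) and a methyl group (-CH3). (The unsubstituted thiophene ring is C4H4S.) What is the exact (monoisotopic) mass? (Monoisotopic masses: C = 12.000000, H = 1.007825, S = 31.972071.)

126.0503

Atom tally by fragment:
  thiophene ring core → C:4 H:4 S:1
  (− 2 ring H displaced by substituents)
  + C2H5 → C:2 H:5
  + CH3 → C:1 H:3
Element totals:
  C: 7
  H: 10
  S: 1
Molecular formula: C7H10S.
  M = 7(12.0) + 10(1.007825) + 31.972071
    = 84.000000 + 10.078250 + 31.972071 = 126.050321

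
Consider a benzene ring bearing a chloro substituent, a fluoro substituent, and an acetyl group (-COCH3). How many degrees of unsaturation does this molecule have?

5

Atom tally by fragment:
  benzene ring core → C:6 H:6
  (− 3 ring H displaced by substituents)
  + Cl → Cl:1
  + F → F:1
  + COCH3 → C:2 H:3 O:1
Element totals:
  C: 8
  H: 6
  Cl: 1
  F: 1
  O: 1
Molecular formula: C8H6ClFO.
DoU = (2C + 2 + N − H − X) / 2 = (2·8 + 2 + 0 − 6 − 2) / 2 = 5.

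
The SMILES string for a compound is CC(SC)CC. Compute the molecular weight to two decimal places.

Atom tally by fragment:
  CH3 → C:1 H:3
  CH(SCH3) → C:2 H:4 S:1
  CH2 → C:1 H:2
  CH3 → C:1 H:3
Element totals:
  C: 5
  H: 12
  S: 1
Molecular formula: C5H12S.
  M = 5(12.011) + 12(1.008) + 32.06
    = 60.055 + 12.096 + 32.060 = 104.211

104.21 g/mol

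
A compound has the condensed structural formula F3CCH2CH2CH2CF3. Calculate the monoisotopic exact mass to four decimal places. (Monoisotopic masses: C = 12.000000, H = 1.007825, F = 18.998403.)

180.0374

Atom tally by fragment:
  F3CCH2 → C:2 H:2 F:3
  CH2 → C:1 H:2
  CH2CF3 → C:2 H:2 F:3
Element totals:
  C: 5
  H: 6
  F: 6
Molecular formula: C5H6F6.
  M = 5(12.0) + 6(1.007825) + 6(18.998403)
    = 60.000000 + 6.046950 + 113.990418 = 180.037368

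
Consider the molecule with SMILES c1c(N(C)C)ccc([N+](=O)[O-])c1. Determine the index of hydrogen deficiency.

5

Atom tally by fragment:
  benzene ring core → C:6 H:6
  (− 2 ring H displaced by substituents)
  + N(CH3)2 → N:1 C:2 H:6
  + NO2 → N:1 O:2
Element totals:
  C: 8
  H: 10
  N: 2
  O: 2
Molecular formula: C8H10N2O2.
DoU = (2C + 2 + N − H − X) / 2 = (2·8 + 2 + 2 − 10 − 0) / 2 = 5.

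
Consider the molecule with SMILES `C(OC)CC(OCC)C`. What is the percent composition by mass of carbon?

63.60%

Atom tally by fragment:
  CH3OCH2 → C:2 H:5 O:1
  CH2 → C:1 H:2
  CH(OC2H5) → C:3 H:6 O:1
  CH3 → C:1 H:3
Element totals:
  C: 7
  H: 16
  O: 2
Molecular formula: C7H16O2.
Molar mass = 132.203 g/mol.
Mass from C: 7 × 12.011 = 84.077 g/mol.
%C = 84.077 / 132.203 × 100 = 63.60%.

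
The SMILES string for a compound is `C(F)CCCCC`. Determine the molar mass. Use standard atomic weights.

104.17 g/mol

Atom tally by fragment:
  FCH2 → C:1 H:2 F:1
  CH2 → C:1 H:2
  CH2 → C:1 H:2
  CH2 → C:1 H:2
  CH2 → C:1 H:2
  CH3 → C:1 H:3
Element totals:
  C: 6
  H: 13
  F: 1
Molecular formula: C6H13F.
  M = 6(12.011) + 13(1.008) + 18.998
    = 72.066 + 13.104 + 18.998 = 104.168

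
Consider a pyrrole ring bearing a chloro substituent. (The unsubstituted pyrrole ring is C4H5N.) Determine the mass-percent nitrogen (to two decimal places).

Atom tally by fragment:
  pyrrole ring core → C:4 H:5 N:1
  (− 1 ring H displaced by substituents)
  + Cl → Cl:1
Element totals:
  C: 4
  H: 4
  Cl: 1
  N: 1
Molecular formula: C4H4ClN.
Molar mass = 101.533 g/mol.
Mass from N: 1 × 14.007 = 14.007 g/mol.
%N = 14.007 / 101.533 × 100 = 13.80%.

13.80%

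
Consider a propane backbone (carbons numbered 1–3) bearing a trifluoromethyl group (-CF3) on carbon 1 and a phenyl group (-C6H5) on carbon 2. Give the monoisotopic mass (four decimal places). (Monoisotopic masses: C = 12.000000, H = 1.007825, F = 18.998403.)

188.0813

Atom tally by fragment:
  F3CCH2 → C:2 H:2 F:3
  CH(C6H5) → C:7 H:6
  CH3 → C:1 H:3
Element totals:
  C: 10
  H: 11
  F: 3
Molecular formula: C10H11F3.
  M = 10(12.0) + 11(1.007825) + 3(18.998403)
    = 120.000000 + 11.086075 + 56.995209 = 188.081284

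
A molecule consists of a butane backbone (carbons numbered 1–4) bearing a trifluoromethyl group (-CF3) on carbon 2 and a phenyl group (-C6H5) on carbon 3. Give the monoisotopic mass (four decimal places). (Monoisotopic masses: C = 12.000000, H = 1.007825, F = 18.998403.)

Atom tally by fragment:
  CH3 → C:1 H:3
  CH(CF3) → C:2 H:1 F:3
  CH(C6H5) → C:7 H:6
  CH3 → C:1 H:3
Element totals:
  C: 11
  H: 13
  F: 3
Molecular formula: C11H13F3.
  M = 11(12.0) + 13(1.007825) + 3(18.998403)
    = 132.000000 + 13.101725 + 56.995209 = 202.096934

202.0969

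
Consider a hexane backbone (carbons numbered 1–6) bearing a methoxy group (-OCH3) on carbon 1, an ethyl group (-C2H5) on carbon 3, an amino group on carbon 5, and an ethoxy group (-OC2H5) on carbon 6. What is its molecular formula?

Atom tally by fragment:
  CH3OCH2 → C:2 H:5 O:1
  CH2 → C:1 H:2
  CH(C2H5) → C:3 H:6
  CH2 → C:1 H:2
  CH(NH2) → C:1 H:3 N:1
  CH2OC2H5 → C:3 H:7 O:1
Element totals:
  C: 11
  H: 25
  N: 1
  O: 2

C11H25NO2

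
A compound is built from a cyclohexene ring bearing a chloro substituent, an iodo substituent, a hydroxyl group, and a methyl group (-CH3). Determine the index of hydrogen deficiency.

Atom tally by fragment:
  cyclohexene ring core → C:6 H:10
  (− 4 ring H displaced by substituents)
  + Cl → Cl:1
  + I → I:1
  + OH → O:1 H:1
  + CH3 → C:1 H:3
Element totals:
  C: 7
  H: 10
  Cl: 1
  I: 1
  O: 1
Molecular formula: C7H10ClIO.
DoU = (2C + 2 + N − H − X) / 2 = (2·7 + 2 + 0 − 10 − 2) / 2 = 2.

2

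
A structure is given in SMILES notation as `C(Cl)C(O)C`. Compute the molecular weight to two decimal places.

94.54 g/mol

Atom tally by fragment:
  ClCH2 → C:1 H:2 Cl:1
  CH(OH) → C:1 H:2 O:1
  CH3 → C:1 H:3
Element totals:
  C: 3
  H: 7
  Cl: 1
  O: 1
Molecular formula: C3H7ClO.
  M = 3(12.011) + 7(1.008) + 35.45 + 15.999
    = 36.033 + 7.056 + 35.450 + 15.999 = 94.538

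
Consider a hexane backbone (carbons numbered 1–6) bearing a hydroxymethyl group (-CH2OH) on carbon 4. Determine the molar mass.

Atom tally by fragment:
  CH3 → C:1 H:3
  CH2 → C:1 H:2
  CH2 → C:1 H:2
  CH(CH2OH) → C:2 H:4 O:1
  CH2 → C:1 H:2
  CH3 → C:1 H:3
Element totals:
  C: 7
  H: 16
  O: 1
Molecular formula: C7H16O.
  M = 7(12.011) + 16(1.008) + 15.999
    = 84.077 + 16.128 + 15.999 = 116.204

116.20 g/mol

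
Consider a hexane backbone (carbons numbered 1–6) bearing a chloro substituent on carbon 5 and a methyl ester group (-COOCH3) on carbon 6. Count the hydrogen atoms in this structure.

15

Atom tally by fragment:
  CH3 → C:1 H:3
  CH2 → C:1 H:2
  CH2 → C:1 H:2
  CH2 → C:1 H:2
  CH(Cl) → C:1 H:1 Cl:1
  CH2COOCH3 → C:3 H:5 O:2
Element totals:
  C: 8
  H: 15
  Cl: 1
  O: 2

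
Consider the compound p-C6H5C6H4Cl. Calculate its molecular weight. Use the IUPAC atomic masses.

Element totals:
  C: 12
  H: 9
  Cl: 1
Molecular formula: C12H9Cl.
  M = 12(12.011) + 9(1.008) + 35.45
    = 144.132 + 9.072 + 35.450 = 188.654

188.65 g/mol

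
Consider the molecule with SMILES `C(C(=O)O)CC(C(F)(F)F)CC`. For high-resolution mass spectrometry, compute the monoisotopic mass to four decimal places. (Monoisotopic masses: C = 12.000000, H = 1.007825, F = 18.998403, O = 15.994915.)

Atom tally by fragment:
  HOOCCH2 → C:2 H:3 O:2
  CH2 → C:1 H:2
  CH(CF3) → C:2 H:1 F:3
  CH2 → C:1 H:2
  CH3 → C:1 H:3
Element totals:
  C: 7
  H: 11
  F: 3
  O: 2
Molecular formula: C7H11F3O2.
  M = 7(12.0) + 11(1.007825) + 3(18.998403) + 2(15.994915)
    = 84.000000 + 11.086075 + 56.995209 + 31.989830 = 184.071114

184.0711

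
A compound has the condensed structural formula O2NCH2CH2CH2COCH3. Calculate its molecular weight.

131.13 g/mol

Atom tally by fragment:
  O2NCH2 → C:1 H:2 N:1 O:2
  CH2 → C:1 H:2
  CH2COCH3 → C:3 H:5 O:1
Element totals:
  C: 5
  H: 9
  N: 1
  O: 3
Molecular formula: C5H9NO3.
  M = 5(12.011) + 9(1.008) + 14.007 + 3(15.999)
    = 60.055 + 9.072 + 14.007 + 47.997 = 131.131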